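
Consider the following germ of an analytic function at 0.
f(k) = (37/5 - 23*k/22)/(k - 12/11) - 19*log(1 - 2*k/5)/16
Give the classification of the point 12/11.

The denominator factor k - 12/11 vanishes at 12/11 and appears to the power 1; the numerator there equals 3787/605, nonzero, and no other factor vanishes.
The branch terms are analytic at this point.
Hence a pole whose order is the multiplicity, 1.

The point is a pole of order 1.


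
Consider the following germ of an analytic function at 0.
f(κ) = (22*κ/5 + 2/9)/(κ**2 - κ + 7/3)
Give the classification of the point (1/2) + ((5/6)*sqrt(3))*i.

The denominator factor κ**2 - κ + 7/3 vanishes at (1/2) + ((5/6)*sqrt(3))*i and appears to the power 1; the numerator there equals (109/45) + ((11/3)*sqrt(3))*i, nonzero, and no other factor vanishes.
Hence a pole whose order is the multiplicity, 1.

The point is a pole of order 1.


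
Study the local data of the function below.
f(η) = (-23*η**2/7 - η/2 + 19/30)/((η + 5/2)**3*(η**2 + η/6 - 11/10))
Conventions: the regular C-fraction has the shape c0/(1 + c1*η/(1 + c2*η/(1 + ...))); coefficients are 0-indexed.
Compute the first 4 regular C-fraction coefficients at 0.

Taylor coefficients (expand at 0): a_0 = -152/4125, a_1 = 46096/680625, a_2 = 76763296/786121875, a_3 = -2633842912/25942021875.
c0 = a_0 = -152/4125. Peel one level at a time: if S = 1 + c*η/S' with S'(0) = 1, then c is the η-coefficient of S and S' = c*η/(S - 1).
S_1 = c0/f = 1 + (5762/3135)*η + (380824/63175)*η^2 + ...; c1 = 5762/3135.
S_2 = c1*η/(S_1 - 1) = 1 + (-6283596/1915865)*η + (36379205454/10167697225)*η^2 + ...; c2 = -6283596/1915865.
S_3 = c2*η/(S_2 - 1) = 1 + (115200817271/105601067110)*η + ...; c3 = 115200817271/105601067110.

The regular C-fraction coefficients are [-152/4125, 5762/3135, -6283596/1915865, 115200817271/105601067110].


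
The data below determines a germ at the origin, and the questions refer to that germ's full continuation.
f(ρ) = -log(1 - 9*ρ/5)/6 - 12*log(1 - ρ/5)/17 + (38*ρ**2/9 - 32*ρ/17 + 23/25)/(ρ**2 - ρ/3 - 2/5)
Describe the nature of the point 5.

The point is a logarithmic branch point.

The term (-12/17)*log(1 - ρ/(5)) has argument 1 - 5/(5) = 0 at 5: a logarithmic (infinitely-sheeted) branch point; the remaining terms are analytic or single-valued there.


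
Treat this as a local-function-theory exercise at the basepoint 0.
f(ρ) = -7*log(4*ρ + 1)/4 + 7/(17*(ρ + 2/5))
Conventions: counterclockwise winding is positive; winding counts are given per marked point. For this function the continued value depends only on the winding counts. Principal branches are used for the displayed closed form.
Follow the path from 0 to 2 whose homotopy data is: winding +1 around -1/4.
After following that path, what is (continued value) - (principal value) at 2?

The rational part is single-valued and drops out of the difference; each branch term changes only by its own monodromy.
(-7/4)*log(1 - ρ/(-1/4)): each positive loop around -1/4 adds 2*pi*i to the log, so winding +1 contributes (-7/4)*(1)*2*pi*i = -(7/2)*pi*i.
Summing the contributions at ρ = 2 gives -(7/2)*pi*i.

Continued minus principal equals -(7/2)*pi*i.


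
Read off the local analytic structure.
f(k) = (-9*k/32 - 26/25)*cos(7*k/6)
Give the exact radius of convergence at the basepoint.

The radius of convergence is infinite.

The factor cos(7*k/6) is entire and contributes no finite singular point.
The polynomial part has no poles.
No finite singular points: the Taylor series at 0 converges everywhere.


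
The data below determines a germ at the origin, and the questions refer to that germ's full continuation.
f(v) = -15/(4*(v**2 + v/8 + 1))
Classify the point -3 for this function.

Denominator factors: v**2 + v/8 + 1 = 77/8 at v = -3 — none vanishes.
So the germ continues analytically to -3.

The point is a regular point.


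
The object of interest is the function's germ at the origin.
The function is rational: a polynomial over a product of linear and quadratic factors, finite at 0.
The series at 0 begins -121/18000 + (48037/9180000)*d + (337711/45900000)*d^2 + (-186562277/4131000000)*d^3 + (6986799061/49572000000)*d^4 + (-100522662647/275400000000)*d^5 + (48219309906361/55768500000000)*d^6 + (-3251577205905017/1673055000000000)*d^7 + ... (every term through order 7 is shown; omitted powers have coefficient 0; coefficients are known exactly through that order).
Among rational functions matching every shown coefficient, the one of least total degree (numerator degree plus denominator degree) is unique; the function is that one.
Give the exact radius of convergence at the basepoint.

No rational of total degree below 5 reproduces all 8 coefficients; solving the [1/4] Pade equations on them gives f(d) = (-21*d/34 - 1/5)/((d + 6/11)**2*(d + 10)**2), whose expansion matches every shown term.
Denominator factor (d + 6/11)^2: pole of order 2 at -6/11, modulus 6/11.
Denominator factor (d + 10)^2: pole of order 2 at -10, modulus 10.
The radius of convergence is the smallest modulus among the singular points: 6/11.

The radius of convergence is 6/11.


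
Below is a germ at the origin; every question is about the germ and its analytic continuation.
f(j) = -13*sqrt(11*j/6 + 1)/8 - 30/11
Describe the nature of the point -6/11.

The term (-13/8)*sqrt(1 - j/(-6/11)) has argument 1 - -6/11/(-6/11) = 0 at -6/11: a square-root (algebraic, two-sheeted) branch point; the remaining terms are analytic or single-valued there.

The point is an algebraic (square-root) branch point.


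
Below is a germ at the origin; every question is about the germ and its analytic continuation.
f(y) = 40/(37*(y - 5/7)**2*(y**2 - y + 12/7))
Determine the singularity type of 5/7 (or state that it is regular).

The point is a pole of order 2.

The denominator factor y - 5/7 vanishes at 5/7 and appears to the power 2; the numerator there equals 40/37, nonzero, and no other factor vanishes.
Hence a pole whose order is the multiplicity, 2.


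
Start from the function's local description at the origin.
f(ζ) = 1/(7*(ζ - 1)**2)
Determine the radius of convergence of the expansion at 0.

Denominator factor (ζ - 1)^2: pole of order 2 at 1, modulus 1.
The radius of convergence is the smallest modulus among the singular points: 1.

The radius of convergence is 1.


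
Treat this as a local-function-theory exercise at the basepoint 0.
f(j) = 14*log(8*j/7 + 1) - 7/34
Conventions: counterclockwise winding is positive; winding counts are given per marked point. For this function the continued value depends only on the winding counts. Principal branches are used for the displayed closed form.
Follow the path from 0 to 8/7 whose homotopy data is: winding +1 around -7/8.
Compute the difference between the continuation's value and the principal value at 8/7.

Continued minus principal equals (28)*pi*i.

The rational part is single-valued and drops out of the difference; each branch term changes only by its own monodromy.
(14)*log(1 - j/(-7/8)): each positive loop around -7/8 adds 2*pi*i to the log, so winding +1 contributes (14)*(1)*2*pi*i = (28)*pi*i.
Summing the contributions at j = 8/7 gives (28)*pi*i.


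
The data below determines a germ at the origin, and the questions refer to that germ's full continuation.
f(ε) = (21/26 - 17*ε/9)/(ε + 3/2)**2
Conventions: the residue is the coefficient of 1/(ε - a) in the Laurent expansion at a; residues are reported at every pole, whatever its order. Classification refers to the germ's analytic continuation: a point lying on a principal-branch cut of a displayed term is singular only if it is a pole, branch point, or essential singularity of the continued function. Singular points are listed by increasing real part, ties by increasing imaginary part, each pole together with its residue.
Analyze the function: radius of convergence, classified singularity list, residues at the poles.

Denominator factor (ε + 3/2)^2: pole of order 2 at -3/2, modulus 3/2.
The radius of convergence is the smallest modulus among the singular points: 3/2.
At the order-2 pole -3/2 set g(ε) = (ε - (-3/2))^2*f(ε) = 21/26 - 17*ε/9.
Order-2 pole: residue = g'(a); g'(-3/2) = -17/9, so the residue is -17/9.

Radius of convergence at 0: 3/2.
At -3/2: a pole of order 2; residue -17/9.


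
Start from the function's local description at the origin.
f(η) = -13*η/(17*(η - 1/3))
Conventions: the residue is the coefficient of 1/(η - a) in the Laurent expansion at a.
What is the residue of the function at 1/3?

At the order-1 pole 1/3 set g(η) = (η - (1/3))*f(η) = -13*η/17.
Simple pole: residue = g(a) at a = 1/3, which is -13/51.

The residue is -13/51.


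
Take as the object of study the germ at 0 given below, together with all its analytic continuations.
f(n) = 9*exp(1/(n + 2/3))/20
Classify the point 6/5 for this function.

There is no denominator, hence no pole anywhere.
The essential point of exp(1/(n - (-2/3))) is -2/3, not 6/5.
So the germ continues analytically to 6/5.

The point is a regular point.


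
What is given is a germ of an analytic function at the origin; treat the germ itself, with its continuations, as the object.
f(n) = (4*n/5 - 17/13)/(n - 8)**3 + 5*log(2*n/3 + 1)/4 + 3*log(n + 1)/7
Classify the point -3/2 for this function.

The point is a logarithmic branch point.

The term (5/4)*log(1 - n/(-3/2)) has argument 1 - -3/2/(-3/2) = 0 at -3/2: a logarithmic (infinitely-sheeted) branch point; the remaining terms are analytic or single-valued there.


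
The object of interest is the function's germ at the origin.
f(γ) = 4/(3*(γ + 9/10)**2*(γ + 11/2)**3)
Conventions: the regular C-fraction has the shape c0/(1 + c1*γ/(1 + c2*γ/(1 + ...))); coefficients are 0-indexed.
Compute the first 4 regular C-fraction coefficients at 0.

Taylor coefficients (expand at 0): a_0 = 3200/323433, a_1 = -876800/32019867, a_2 = 53465600/1056655611, a_3 = -24864640000/313826716467.
c0 = a_0 = 3200/323433. Peel one level at a time: if S = 1 + c*γ/S' with S'(0) = 1, then c is the γ-coefficient of S and S' = c*γ/(S - 1).
S_1 = c0/f = 1 + (274/99)*γ + (24952/9801)*γ^2 + ...; c1 = 274/99.
S_2 = c1*γ/(S_1 - 1) = 1 + (-12476/13563)*γ + (95845144/183954969)*γ^2 + ...; c2 = -12476/13563.
S_3 = c2*γ/(S_2 - 1) = 1 + (23961286/42302997)*γ + ...; c3 = 23961286/42302997.

The regular C-fraction coefficients are [3200/323433, 274/99, -12476/13563, 23961286/42302997].


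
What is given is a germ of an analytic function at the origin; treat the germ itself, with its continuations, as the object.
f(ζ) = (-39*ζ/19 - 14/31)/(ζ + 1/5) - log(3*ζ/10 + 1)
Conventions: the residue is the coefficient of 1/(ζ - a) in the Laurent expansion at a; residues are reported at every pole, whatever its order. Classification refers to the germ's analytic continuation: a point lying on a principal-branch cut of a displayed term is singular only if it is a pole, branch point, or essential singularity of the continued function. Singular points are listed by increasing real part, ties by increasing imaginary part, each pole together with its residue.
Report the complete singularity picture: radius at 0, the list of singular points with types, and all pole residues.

Denominator factor (ζ + 1/5): pole of order 1 at -1/5, modulus 1/5.
Branch term (-1)*log(1 - ζ/(-10/3)): its argument vanishes at ζ = -10/3, a logarithmic branch point, modulus 10/3.
The radius of convergence is the smallest modulus among the singular points: 1/5.
The branch term is analytic at -1/5 and contributes nothing to the residue; only the rational part matters.
At the order-1 pole -1/5 set g(ζ) = (ζ - (-1/5))*(rational part) = -39*ζ/19 - 14/31.
Simple pole: residue = g(a) at a = -1/5, which is -121/2945.
List the singular points by increasing real part (a conjugate pair: the negative imaginary part first).

Radius of convergence at 0: 1/5.
At -10/3: a logarithmic branch point.
At -1/5: a pole of order 1; residue -121/2945.


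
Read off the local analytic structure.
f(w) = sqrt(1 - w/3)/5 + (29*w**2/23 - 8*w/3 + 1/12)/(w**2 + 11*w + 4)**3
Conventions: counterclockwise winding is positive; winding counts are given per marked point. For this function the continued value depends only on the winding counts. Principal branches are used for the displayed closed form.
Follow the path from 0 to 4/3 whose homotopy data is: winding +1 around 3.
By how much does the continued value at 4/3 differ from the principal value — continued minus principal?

Continued minus principal equals -(2/15)*sqrt(5).

The rational part is single-valued and drops out of the difference; each branch term changes only by its own monodromy.
(1/5)*sqrt(1 - w/(3)): winding +1 is odd, the square root flips sign, contributing -2*(1/5)*sqrt(1 - (4/3)/(3)) = -2*(1/5)*sqrt(5/9) = -(2/15)*sqrt(5).
Summing the contributions at w = 4/3 gives -(2/15)*sqrt(5).


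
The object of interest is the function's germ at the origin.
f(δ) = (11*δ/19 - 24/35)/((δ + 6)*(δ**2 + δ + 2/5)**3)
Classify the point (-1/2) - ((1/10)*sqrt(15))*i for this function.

The denominator factor δ**2 + δ + 2/5 vanishes at (-1/2) - ((1/10)*sqrt(15))*i and appears to the power 3; the numerator there equals (-1297/1330) - ((11/190)*sqrt(15))*i, nonzero, and no other factor vanishes.
Hence a pole whose order is the multiplicity, 3.

The point is a pole of order 3.


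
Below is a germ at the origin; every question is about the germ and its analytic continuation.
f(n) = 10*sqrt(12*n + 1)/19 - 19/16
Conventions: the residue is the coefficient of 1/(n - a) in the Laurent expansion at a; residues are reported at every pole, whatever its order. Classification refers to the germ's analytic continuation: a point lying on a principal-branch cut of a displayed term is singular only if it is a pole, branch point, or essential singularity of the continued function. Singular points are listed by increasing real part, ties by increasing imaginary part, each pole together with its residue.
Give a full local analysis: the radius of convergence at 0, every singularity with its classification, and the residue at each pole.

Branch term (10/19)*sqrt(1 - n/(-1/12)): its argument vanishes at n = -1/12, a square-root branch point, modulus 1/12.
The radius of convergence is the smallest modulus among the singular points: 1/12.

Radius of convergence at 0: 1/12.
At -1/12: an algebraic (square-root) branch point.


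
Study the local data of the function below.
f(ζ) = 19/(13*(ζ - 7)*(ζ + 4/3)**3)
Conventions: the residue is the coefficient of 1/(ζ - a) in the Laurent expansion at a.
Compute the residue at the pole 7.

The residue is 513/203125.

At the order-1 pole 7 set g(ζ) = (ζ - (7))*f(ζ) = 19/(13*(ζ + 4/3)**3).
Simple pole: residue = g(a) at a = 7, which is 513/203125.


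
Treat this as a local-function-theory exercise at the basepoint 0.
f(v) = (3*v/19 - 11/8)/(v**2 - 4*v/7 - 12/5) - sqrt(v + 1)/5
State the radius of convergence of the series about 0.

Denominator factor (v**2 - 4*v/7 - 12/5): discriminant 2432/245, real irrational roots 2/7 + (4/35)*sqrt(190) and 2/7 - (4/35)*sqrt(190); poles of order 1, moduli 2/7 + (4/35)*sqrt(190) and -2/7 + (4/35)*sqrt(190).
Branch term (-1/5)*sqrt(1 - v/(-1)): its argument vanishes at v = -1, a square-root branch point, modulus 1.
The radius of convergence is the smallest modulus among the singular points: 1.

The radius of convergence is 1.


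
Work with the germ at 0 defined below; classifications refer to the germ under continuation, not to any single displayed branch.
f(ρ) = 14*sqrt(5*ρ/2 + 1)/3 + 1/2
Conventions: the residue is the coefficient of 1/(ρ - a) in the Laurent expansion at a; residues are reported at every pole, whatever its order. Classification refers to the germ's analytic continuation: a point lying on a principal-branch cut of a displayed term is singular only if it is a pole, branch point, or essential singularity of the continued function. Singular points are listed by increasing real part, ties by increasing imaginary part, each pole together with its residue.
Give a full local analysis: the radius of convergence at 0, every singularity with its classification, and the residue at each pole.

Radius of convergence at 0: 2/5.
At -2/5: an algebraic (square-root) branch point.

Branch term (14/3)*sqrt(1 - ρ/(-2/5)): its argument vanishes at ρ = -2/5, a square-root branch point, modulus 2/5.
The radius of convergence is the smallest modulus among the singular points: 2/5.


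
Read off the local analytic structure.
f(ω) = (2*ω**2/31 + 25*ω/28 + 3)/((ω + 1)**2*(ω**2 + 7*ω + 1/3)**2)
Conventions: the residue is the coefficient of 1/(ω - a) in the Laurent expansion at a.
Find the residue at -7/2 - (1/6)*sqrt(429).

The factor ω**2 + 7*ω + 1/3 splits as (ω - a)(ω - a') with a = -7/2 - (1/6)*sqrt(429), a' = -7/2 + (1/6)*sqrt(429). At the order-2 pole a set g(ω) = (ω - a)^2*f(ω) = [(2*ω**2/31 + 25*ω/28 + 3)/(ω + 1)**2] / (ω - a')^2.
Order-2 pole: residue = g'(a); g'(-7/2 - (1/6)*sqrt(429)) = -610389/8528968 + (7822473/2265050216)*sqrt(429), so the residue is -610389/8528968 + (7822473/2265050216)*sqrt(429).

The residue is -610389/8528968 + (7822473/2265050216)*sqrt(429).


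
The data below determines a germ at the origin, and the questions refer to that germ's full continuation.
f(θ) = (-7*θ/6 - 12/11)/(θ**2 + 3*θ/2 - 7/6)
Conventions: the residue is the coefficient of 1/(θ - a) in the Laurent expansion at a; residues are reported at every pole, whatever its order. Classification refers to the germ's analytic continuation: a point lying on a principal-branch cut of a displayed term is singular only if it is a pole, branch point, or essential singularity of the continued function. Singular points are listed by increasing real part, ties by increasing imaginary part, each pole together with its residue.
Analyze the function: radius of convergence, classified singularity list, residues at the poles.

Radius of convergence at 0: -3/4 + (1/12)*sqrt(249).
At -3/4 - (1/12)*sqrt(249): a pole of order 1; residue -7/12 + (19/3652)*sqrt(249).
At -3/4 + (1/12)*sqrt(249): a pole of order 1; residue -7/12 - (19/3652)*sqrt(249).

Denominator factor (θ**2 + 3*θ/2 - 7/6): discriminant 83/12, real irrational roots -3/4 + (1/12)*sqrt(249) and -3/4 - (1/12)*sqrt(249); poles of order 1, moduli -3/4 + (1/12)*sqrt(249) and 3/4 + (1/12)*sqrt(249).
The radius of convergence is the smallest modulus among the singular points: -3/4 + (1/12)*sqrt(249).
The factor θ**2 + 3*θ/2 - 7/6 splits as (θ - a)(θ - a') with a = -3/4 - (1/12)*sqrt(249), a' = -3/4 + (1/12)*sqrt(249). At the order-1 pole a set g(θ) = (θ - a)*f(θ) = [-7*θ/6 - 12/11] / (θ - a').
Simple pole: residue = g(a) at a = -3/4 - (1/12)*sqrt(249), which is -7/12 + (19/3652)*sqrt(249).
The factor θ**2 + 3*θ/2 - 7/6 splits as (θ - a)(θ - a') with a = -3/4 + (1/12)*sqrt(249), a' = -3/4 - (1/12)*sqrt(249). At the order-1 pole a set g(θ) = (θ - a)*f(θ) = [-7*θ/6 - 12/11] / (θ - a').
Simple pole: residue = g(a) at a = -3/4 + (1/12)*sqrt(249), which is -7/12 - (19/3652)*sqrt(249).
List the singular points by increasing real part (a conjugate pair: the negative imaginary part first).


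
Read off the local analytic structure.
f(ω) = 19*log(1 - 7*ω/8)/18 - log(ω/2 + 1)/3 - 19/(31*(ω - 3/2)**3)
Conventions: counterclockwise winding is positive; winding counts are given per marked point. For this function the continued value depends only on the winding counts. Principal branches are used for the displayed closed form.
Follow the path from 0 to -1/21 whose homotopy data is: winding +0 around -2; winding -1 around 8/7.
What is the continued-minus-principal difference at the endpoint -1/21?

Continued minus principal equals -(19/9)*pi*i.

The rational part is single-valued and drops out of the difference; each branch term changes only by its own monodromy.
(-1/3)*log(1 - ω/(-2)): winding 0 around -2, so this term returns to its principal value, contribution 0.
(19/18)*log(1 - ω/(8/7)): each positive loop around 8/7 adds 2*pi*i to the log, so winding -1 contributes (19/18)*(-1)*2*pi*i = -(19/9)*pi*i.
Summing the contributions at ω = -1/21 gives -(19/9)*pi*i.


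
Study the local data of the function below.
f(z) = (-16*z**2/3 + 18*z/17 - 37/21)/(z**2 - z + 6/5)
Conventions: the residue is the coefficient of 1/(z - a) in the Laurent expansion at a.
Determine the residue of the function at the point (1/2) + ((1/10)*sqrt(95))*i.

The residue is (-109/51) - ((1488/11305)*sqrt(95))*i.

The factor z**2 - z + 6/5 splits as (z - a)(z - a') with a = (1/2) + ((1/10)*sqrt(95))*i, a' = (1/2) - ((1/10)*sqrt(95))*i. At the order-1 pole a set g(z) = (z - a)*f(z) = [-16*z**2/3 + 18*z/17 - 37/21] / (z - a').
Simple pole: residue = g(a) at a = (1/2) + ((1/10)*sqrt(95))*i, which is (-109/51) - ((1488/11305)*sqrt(95))*i.


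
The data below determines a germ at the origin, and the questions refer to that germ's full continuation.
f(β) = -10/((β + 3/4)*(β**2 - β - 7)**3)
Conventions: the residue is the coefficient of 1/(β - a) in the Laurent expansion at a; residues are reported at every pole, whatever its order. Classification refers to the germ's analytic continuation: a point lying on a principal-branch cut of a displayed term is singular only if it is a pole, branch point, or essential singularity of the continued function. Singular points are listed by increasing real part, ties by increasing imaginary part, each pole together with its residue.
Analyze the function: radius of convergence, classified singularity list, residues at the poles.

Radius of convergence at 0: 3/4.
At 1/2 - (1/2)*sqrt(29): a pole of order 3; residue -20480/753571 - (69886000/18378843119)*sqrt(29).
At -3/4: a pole of order 1; residue 40960/753571.
At 1/2 + (1/2)*sqrt(29): a pole of order 3; residue -20480/753571 + (69886000/18378843119)*sqrt(29).

Denominator factor (β**2 - β - 7)^3: discriminant 29, real irrational roots 1/2 + (1/2)*sqrt(29) and 1/2 - (1/2)*sqrt(29); poles of order 3, moduli 1/2 + (1/2)*sqrt(29) and -1/2 + (1/2)*sqrt(29).
Denominator factor (β + 3/4): pole of order 1 at -3/4, modulus 3/4.
The radius of convergence is the smallest modulus among the singular points: 3/4.
The factor β**2 - β - 7 splits as (β - a)(β - a') with a = 1/2 - (1/2)*sqrt(29), a' = 1/2 + (1/2)*sqrt(29). At the order-3 pole a set g(β) = (β - a)^3*f(β) = [-10/(β + 3/4)] / (β - a')^3.
Order-3 pole: residue = g''(a)/2; g''(1/2 - (1/2)*sqrt(29)) = -40960/753571 - (139772000/18378843119)*sqrt(29), so the residue is -20480/753571 - (69886000/18378843119)*sqrt(29).
At the order-1 pole -3/4 set g(β) = (β - (-3/4))*f(β) = -10/(β**2 - β - 7)**3.
Simple pole: residue = g(a) at a = -3/4, which is 40960/753571.
The factor β**2 - β - 7 splits as (β - a)(β - a') with a = 1/2 + (1/2)*sqrt(29), a' = 1/2 - (1/2)*sqrt(29). At the order-3 pole a set g(β) = (β - a)^3*f(β) = [-10/(β + 3/4)] / (β - a')^3.
Order-3 pole: residue = g''(a)/2; g''(1/2 + (1/2)*sqrt(29)) = -40960/753571 + (139772000/18378843119)*sqrt(29), so the residue is -20480/753571 + (69886000/18378843119)*sqrt(29).
List the singular points by increasing real part (a conjugate pair: the negative imaginary part first).


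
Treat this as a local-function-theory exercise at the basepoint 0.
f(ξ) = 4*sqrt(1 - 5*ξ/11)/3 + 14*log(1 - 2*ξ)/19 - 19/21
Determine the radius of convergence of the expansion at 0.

The radius of convergence is 1/2.

Branch term (4/3)*sqrt(1 - ξ/(11/5)): its argument vanishes at ξ = 11/5, a square-root branch point, modulus 11/5.
Branch term (14/19)*log(1 - ξ/(1/2)): its argument vanishes at ξ = 1/2, a logarithmic branch point, modulus 1/2.
The radius of convergence is the smallest modulus among the singular points: 1/2.


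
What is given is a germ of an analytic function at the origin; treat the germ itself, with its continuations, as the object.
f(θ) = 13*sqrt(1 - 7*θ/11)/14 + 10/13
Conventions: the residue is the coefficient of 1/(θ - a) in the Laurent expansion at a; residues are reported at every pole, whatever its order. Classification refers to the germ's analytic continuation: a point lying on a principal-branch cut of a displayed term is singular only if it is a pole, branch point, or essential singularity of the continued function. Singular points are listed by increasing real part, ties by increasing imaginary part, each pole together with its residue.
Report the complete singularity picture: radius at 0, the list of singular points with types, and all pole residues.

Branch term (13/14)*sqrt(1 - θ/(11/7)): its argument vanishes at θ = 11/7, a square-root branch point, modulus 11/7.
The radius of convergence is the smallest modulus among the singular points: 11/7.

Radius of convergence at 0: 11/7.
At 11/7: an algebraic (square-root) branch point.


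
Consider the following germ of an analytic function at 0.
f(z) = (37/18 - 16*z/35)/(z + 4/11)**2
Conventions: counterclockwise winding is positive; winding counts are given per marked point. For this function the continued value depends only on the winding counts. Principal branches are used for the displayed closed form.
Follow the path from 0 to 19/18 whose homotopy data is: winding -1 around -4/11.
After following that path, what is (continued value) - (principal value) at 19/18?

The function is rational, hence single-valued: continuing it around any pole returns the same value, so the difference is 0.

Continued minus principal equals 0.


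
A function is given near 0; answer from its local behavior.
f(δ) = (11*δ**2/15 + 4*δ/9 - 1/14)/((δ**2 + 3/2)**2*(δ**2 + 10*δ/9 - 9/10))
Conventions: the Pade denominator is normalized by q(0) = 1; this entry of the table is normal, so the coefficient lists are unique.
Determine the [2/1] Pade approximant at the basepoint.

The Pade approximant has numerator coefficients [20/567, -74419220/348335883, -5148784/12901329]; denominator coefficients [1, -5911205/5529141].

Taylor coefficients needed (expand at 0): a_0 = 20/567, a_1 = -8080/45927, a_2 = -2184352/3720087, a_3 = -189158560/301327047.
Write the denominator as Q(δ) = 1 + q1*δ. Requiring Q*f - P = O(δ^4) with deg P <= 2 kills the coefficients of δ^3..δ^3 in Q*f:
  δ^3: a_3 + q1*a_2 = 0, i.e. -189158560/301327047 + (-2184352/3720087)*q1 = 0.
Solving this linear system: q1 = -5911205/5529141.
The numerator is Q*f truncated at degree 2: P0 = a_0 = 20/567; P1 = a_1 + q1*a_0 = -74419220/348335883; P2 = a_2 + q1*a_1 = -5148784/12901329.


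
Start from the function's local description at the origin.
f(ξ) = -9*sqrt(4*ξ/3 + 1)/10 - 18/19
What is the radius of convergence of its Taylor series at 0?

Branch term (-9/10)*sqrt(1 - ξ/(-3/4)): its argument vanishes at ξ = -3/4, a square-root branch point, modulus 3/4.
The radius of convergence is the smallest modulus among the singular points: 3/4.

The radius of convergence is 3/4.


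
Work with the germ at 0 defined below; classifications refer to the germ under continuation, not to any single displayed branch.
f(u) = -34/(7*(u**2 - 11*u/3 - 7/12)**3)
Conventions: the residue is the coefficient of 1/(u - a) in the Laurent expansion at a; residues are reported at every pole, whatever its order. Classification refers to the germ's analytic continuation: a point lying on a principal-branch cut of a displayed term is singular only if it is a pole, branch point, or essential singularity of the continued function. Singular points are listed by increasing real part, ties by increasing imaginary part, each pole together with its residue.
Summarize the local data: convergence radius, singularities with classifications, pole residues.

Radius of convergence at 0: -11/6 + (1/6)*sqrt(142).
At 11/6 - (1/6)*sqrt(142): a pole of order 3; residue (12393/5010754)*sqrt(142).
At 11/6 + (1/6)*sqrt(142): a pole of order 3; residue -(12393/5010754)*sqrt(142).

Denominator factor (u**2 - 11*u/3 - 7/12)^3: discriminant 142/9, real irrational roots 11/6 + (1/6)*sqrt(142) and 11/6 - (1/6)*sqrt(142); poles of order 3, moduli 11/6 + (1/6)*sqrt(142) and -11/6 + (1/6)*sqrt(142).
The radius of convergence is the smallest modulus among the singular points: -11/6 + (1/6)*sqrt(142).
The factor u**2 - 11*u/3 - 7/12 splits as (u - a)(u - a') with a = 11/6 - (1/6)*sqrt(142), a' = 11/6 + (1/6)*sqrt(142). At the order-3 pole a set g(u) = (u - a)^3*f(u) = [-34/7] / (u - a')^3.
Order-3 pole: residue = g''(a)/2; g''(11/6 - (1/6)*sqrt(142)) = (12393/2505377)*sqrt(142), so the residue is (12393/5010754)*sqrt(142).
The factor u**2 - 11*u/3 - 7/12 splits as (u - a)(u - a') with a = 11/6 + (1/6)*sqrt(142), a' = 11/6 - (1/6)*sqrt(142). At the order-3 pole a set g(u) = (u - a)^3*f(u) = [-34/7] / (u - a')^3.
Order-3 pole: residue = g''(a)/2; g''(11/6 + (1/6)*sqrt(142)) = -(12393/2505377)*sqrt(142), so the residue is -(12393/5010754)*sqrt(142).
List the singular points by increasing real part (a conjugate pair: the negative imaginary part first).


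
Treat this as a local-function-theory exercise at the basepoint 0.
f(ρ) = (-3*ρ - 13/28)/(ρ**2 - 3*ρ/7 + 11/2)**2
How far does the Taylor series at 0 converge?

Denominator factor (ρ**2 - 3*ρ/7 + 11/2)^2: discriminant -1069/49, complex-conjugate roots (3/14) + ((1/14)*sqrt(1069))*i and (3/14) - ((1/14)*sqrt(1069))*i; poles of order 2, moduli (1/2)*sqrt(22) and (1/2)*sqrt(22).
The radius of convergence is the smallest modulus among the singular points: (1/2)*sqrt(22).

The radius of convergence is (1/2)*sqrt(22).


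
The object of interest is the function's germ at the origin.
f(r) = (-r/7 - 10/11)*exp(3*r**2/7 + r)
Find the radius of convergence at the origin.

The factor exp(3*r**2/7 + r) is entire and contributes no finite singular point.
The polynomial part has no poles.
No finite singular points: the Taylor series at 0 converges everywhere.

The radius of convergence is infinite.


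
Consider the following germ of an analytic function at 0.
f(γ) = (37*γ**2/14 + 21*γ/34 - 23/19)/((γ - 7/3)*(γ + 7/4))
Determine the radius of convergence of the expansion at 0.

Denominator factor (γ + 7/4): pole of order 1 at -7/4, modulus 7/4.
Denominator factor (γ - 7/3): pole of order 1 at 7/3, modulus 7/3.
The radius of convergence is the smallest modulus among the singular points: 7/4.

The radius of convergence is 7/4.


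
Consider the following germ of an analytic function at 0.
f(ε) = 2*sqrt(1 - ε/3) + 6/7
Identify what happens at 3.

The term (2)*sqrt(1 - ε/(3)) has argument 1 - 3/(3) = 0 at 3: a square-root (algebraic, two-sheeted) branch point; the remaining terms are analytic or single-valued there.

The point is an algebraic (square-root) branch point.


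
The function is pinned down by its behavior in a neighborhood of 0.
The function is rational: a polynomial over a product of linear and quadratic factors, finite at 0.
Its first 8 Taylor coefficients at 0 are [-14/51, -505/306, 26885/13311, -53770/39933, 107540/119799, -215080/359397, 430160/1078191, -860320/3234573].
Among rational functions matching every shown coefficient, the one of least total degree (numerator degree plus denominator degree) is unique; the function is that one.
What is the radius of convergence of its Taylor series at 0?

No rational of total degree below 3 reproduces all 8 coefficients; solving the [2/1] Pade equations on them gives f(τ) = (40*τ**2/29 - 11*τ/4 - 7/17)/(τ + 3/2), whose expansion matches every shown term.
Denominator factor (τ + 3/2): pole of order 1 at -3/2, modulus 3/2.
The radius of convergence is the smallest modulus among the singular points: 3/2.

The radius of convergence is 3/2.


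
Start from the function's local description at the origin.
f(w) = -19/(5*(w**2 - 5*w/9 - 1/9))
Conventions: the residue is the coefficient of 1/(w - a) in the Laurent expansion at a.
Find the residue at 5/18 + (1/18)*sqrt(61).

The factor w**2 - 5*w/9 - 1/9 splits as (w - a)(w - a') with a = 5/18 + (1/18)*sqrt(61), a' = 5/18 - (1/18)*sqrt(61). At the order-1 pole a set g(w) = (w - a)*f(w) = [-19/5] / (w - a').
Simple pole: residue = g(a) at a = 5/18 + (1/18)*sqrt(61), which is -(171/305)*sqrt(61).

The residue is -(171/305)*sqrt(61).


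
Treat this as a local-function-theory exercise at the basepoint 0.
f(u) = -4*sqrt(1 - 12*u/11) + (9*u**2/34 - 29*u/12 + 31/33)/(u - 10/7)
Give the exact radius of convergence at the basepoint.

The radius of convergence is 11/12.

Denominator factor (u - 10/7): pole of order 1 at 10/7, modulus 10/7.
Branch term (-4)*sqrt(1 - u/(11/12)): its argument vanishes at u = 11/12, a square-root branch point, modulus 11/12.
The radius of convergence is the smallest modulus among the singular points: 11/12.


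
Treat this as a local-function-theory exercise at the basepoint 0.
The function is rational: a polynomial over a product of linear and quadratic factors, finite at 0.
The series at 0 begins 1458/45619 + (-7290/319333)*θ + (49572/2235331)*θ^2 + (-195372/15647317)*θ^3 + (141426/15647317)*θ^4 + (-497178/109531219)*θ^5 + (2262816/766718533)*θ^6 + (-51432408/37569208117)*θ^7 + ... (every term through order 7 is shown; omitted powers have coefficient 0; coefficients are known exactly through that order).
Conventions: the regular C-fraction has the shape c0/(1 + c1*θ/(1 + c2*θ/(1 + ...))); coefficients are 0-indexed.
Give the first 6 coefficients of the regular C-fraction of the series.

The regular C-fraction coefficients are [1458/45619, 5/7, 9/35, -54/35, 115/126, 433/2898].

Taylor coefficients (read off): a_0 = 1458/45619, a_1 = -7290/319333, a_2 = 49572/2235331, a_3 = -195372/15647317, a_4 = 141426/15647317, a_5 = -497178/109531219.
c0 = a_0 = 1458/45619. Peel one level at a time: if S = 1 + c*θ/S' with S'(0) = 1, then c is the θ-coefficient of S and S' = c*θ/(S - 1).
S_1 = c0/f = 1 + (5/7)*θ + (-9/49)*θ^2 + ...; c1 = 5/7.
S_2 = c1*θ/(S_1 - 1) = 1 + (9/35)*θ + (486/1225)*θ^2 + ...; c2 = 9/35.
S_3 = c2*θ/(S_2 - 1) = 1 + (-54/35)*θ + (69/49)*θ^2 + ...; c3 = -54/35.
S_4 = c3*θ/(S_3 - 1) = 1 + (115/126)*θ + (-2165/15876)*θ^2 + ...; c4 = 115/126.
S_5 = c4*θ/(S_4 - 1) = 1 + (433/2898)*θ + ...; c5 = 433/2898.


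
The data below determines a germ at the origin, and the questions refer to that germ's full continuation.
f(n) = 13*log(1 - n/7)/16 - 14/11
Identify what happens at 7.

The point is a logarithmic branch point.

The term (13/16)*log(1 - n/(7)) has argument 1 - 7/(7) = 0 at 7: a logarithmic (infinitely-sheeted) branch point; the remaining terms are analytic or single-valued there.


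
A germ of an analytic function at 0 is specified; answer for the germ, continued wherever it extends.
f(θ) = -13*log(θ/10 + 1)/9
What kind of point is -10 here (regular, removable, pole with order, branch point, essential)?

The point is a logarithmic branch point.

The term (-13/9)*log(1 - θ/(-10)) has argument 1 - -10/(-10) = 0 at -10: a logarithmic (infinitely-sheeted) branch point; the remaining terms are analytic or single-valued there.


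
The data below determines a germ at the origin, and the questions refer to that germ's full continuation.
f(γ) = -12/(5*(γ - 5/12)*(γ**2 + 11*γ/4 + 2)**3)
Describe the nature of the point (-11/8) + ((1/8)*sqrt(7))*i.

The point is a pole of order 3.

The denominator factor γ**2 + 11*γ/4 + 2 vanishes at (-11/8) + ((1/8)*sqrt(7))*i and appears to the power 3; the numerator there equals -12/5, nonzero, and no other factor vanishes.
Hence a pole whose order is the multiplicity, 3.


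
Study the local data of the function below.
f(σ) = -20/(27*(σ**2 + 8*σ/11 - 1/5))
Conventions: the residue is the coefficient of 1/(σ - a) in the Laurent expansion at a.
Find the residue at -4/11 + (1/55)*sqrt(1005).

The factor σ**2 + 8*σ/11 - 1/5 splits as (σ - a)(σ - a') with a = -4/11 + (1/55)*sqrt(1005), a' = -4/11 - (1/55)*sqrt(1005). At the order-1 pole a set g(σ) = (σ - a)*f(σ) = [-20/27] / (σ - a').
Simple pole: residue = g(a) at a = -4/11 + (1/55)*sqrt(1005), which is -(110/5427)*sqrt(1005).

The residue is -(110/5427)*sqrt(1005).


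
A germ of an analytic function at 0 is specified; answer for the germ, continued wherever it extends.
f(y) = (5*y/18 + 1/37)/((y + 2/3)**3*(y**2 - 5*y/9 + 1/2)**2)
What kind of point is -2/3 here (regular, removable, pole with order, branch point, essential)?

The point is a pole of order 3.

The denominator factor y + 2/3 vanishes at -2/3 and appears to the power 3; the numerator there equals -158/999, nonzero, and no other factor vanishes.
Hence a pole whose order is the multiplicity, 3.


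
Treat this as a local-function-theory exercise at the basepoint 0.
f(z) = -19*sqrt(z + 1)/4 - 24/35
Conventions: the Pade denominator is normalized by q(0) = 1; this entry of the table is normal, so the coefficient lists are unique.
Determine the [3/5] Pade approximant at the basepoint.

The Pade approximant has numerator coefficients [-761/140, -79715282239/7322306880, -33145287963/4881537920, -4997515217/3905230336]; denominator coefficients [1, 81898559/52302192, 35261867/52302192, 3994355/69736256, -2317525/836835072, 1347955/6694680576].

Taylor coefficients needed (expand at 0): a_0 = -761/140, a_1 = -19/8, a_2 = 19/32, a_3 = -19/64, a_4 = 95/512, a_5 = -133/1024, a_6 = 399/4096, a_7 = -627/8192, a_8 = 8151/131072.
Write the denominator as Q(z) = 1 + q1*z + q2*z^2 + q3*z^3 + q4*z^4 + q5*z^5. Requiring Q*f - P = O(z^9) with deg P <= 3 kills the coefficients of z^4..z^8 in Q*f:
  z^4: a_4 + q1*a_3 + q2*a_2 + q3*a_1 + q4*a_0 = 0, i.e. 95/512 + (-19/64)*q1 + (19/32)*q2 + (-19/8)*q3 + (-761/140)*q4 = 0.
  z^5: a_5 + q1*a_4 + q2*a_3 + q3*a_2 + q4*a_1 + q5*a_0 = 0, i.e. -133/1024 + (95/512)*q1 + (-19/64)*q2 + (19/32)*q3 + (-19/8)*q4 + (-761/140)*q5 = 0.
  z^6: a_6 + q1*a_5 + q2*a_4 + q3*a_3 + q4*a_2 + q5*a_1 = 0, i.e. 399/4096 + (-133/1024)*q1 + (95/512)*q2 + (-19/64)*q3 + (19/32)*q4 + (-19/8)*q5 = 0.
  z^7: a_7 + q1*a_6 + q2*a_5 + q3*a_4 + q4*a_3 + q5*a_2 = 0, i.e. -627/8192 + (399/4096)*q1 + (-133/1024)*q2 + (95/512)*q3 + (-19/64)*q4 + (19/32)*q5 = 0.
  z^8: a_8 + q1*a_7 + q2*a_6 + q3*a_5 + q4*a_4 + q5*a_3 = 0, i.e. 8151/131072 + (-627/8192)*q1 + (399/4096)*q2 + (-133/1024)*q3 + (95/512)*q4 + (-19/64)*q5 = 0.
Solving this linear system: q1 = 81898559/52302192, q2 = 35261867/52302192, q3 = 3994355/69736256, q4 = -2317525/836835072, q5 = 1347955/6694680576.
The numerator is Q*f truncated at degree 3: P0 = a_0 = -761/140; P1 = a_1 + q1*a_0 = -79715282239/7322306880; P2 = a_2 + q1*a_1 + q2*a_0 = -33145287963/4881537920; P3 = a_3 + q1*a_2 + q2*a_1 + q3*a_0 = -4997515217/3905230336.


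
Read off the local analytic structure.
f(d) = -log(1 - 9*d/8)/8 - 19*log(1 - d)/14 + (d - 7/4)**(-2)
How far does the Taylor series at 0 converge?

The radius of convergence is 8/9.

Denominator factor (d - 7/4)^2: pole of order 2 at 7/4, modulus 7/4.
Branch term (-1/8)*log(1 - d/(8/9)): its argument vanishes at d = 8/9, a logarithmic branch point, modulus 8/9.
Branch term (-19/14)*log(1 - d/(1)): its argument vanishes at d = 1, a logarithmic branch point, modulus 1.
The radius of convergence is the smallest modulus among the singular points: 8/9.


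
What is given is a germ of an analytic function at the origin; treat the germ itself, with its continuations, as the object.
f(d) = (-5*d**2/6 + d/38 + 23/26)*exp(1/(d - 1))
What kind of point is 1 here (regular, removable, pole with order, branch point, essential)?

The exponent 1/(d - (1)) has a pole at 1, so exp(1/(d - (1))) takes every nonzero value near it: an essential singularity (not a pole of any order).

The point is an essential singularity.


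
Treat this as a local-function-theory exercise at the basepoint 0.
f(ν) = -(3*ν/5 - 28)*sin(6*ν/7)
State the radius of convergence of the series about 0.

The radius of convergence is infinite.

The factor -sin(6*ν/7) is entire and contributes no finite singular point.
The polynomial part has no poles.
No finite singular points: the Taylor series at 0 converges everywhere.


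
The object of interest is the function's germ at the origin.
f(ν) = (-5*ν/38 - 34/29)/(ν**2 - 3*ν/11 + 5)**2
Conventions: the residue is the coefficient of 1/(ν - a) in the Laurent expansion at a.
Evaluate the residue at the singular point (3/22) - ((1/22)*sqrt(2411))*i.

The factor ν**2 - 3*ν/11 + 5 splits as (ν - a)(ν - a') with a = (3/22) - ((1/22)*sqrt(2411))*i, a' = (3/22) + ((1/22)*sqrt(2411))*i. At the order-2 pole a set g(ν) = (ν - a)^2*f(ν) = [-5*ν/38 - 34/29] / (ν - a')^2.
Order-2 pole: residue = g'(a); g'((3/22) - ((1/22)*sqrt(2411))*i) = -((3491939/6405838942)*sqrt(2411))*i, so the residue is -((3491939/6405838942)*sqrt(2411))*i.

The residue is -((3491939/6405838942)*sqrt(2411))*i.
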